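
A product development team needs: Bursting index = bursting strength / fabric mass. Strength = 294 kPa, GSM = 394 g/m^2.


Formula: Bursting Index = Bursting Strength / Fabric GSM
BI = 294 kPa / 394 g/m^2
BI = 0.746 kPa/(g/m^2)

0.746 kPa/(g/m^2)


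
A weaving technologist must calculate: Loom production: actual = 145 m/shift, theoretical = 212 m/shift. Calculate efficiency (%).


Formula: Efficiency% = (Actual output / Theoretical output) * 100
Efficiency% = (145 / 212) * 100
Efficiency% = 0.683962 * 100 = 68.3962% ≈ 68.4%

68.4%


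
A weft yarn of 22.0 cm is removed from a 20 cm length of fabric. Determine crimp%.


Formula: Crimp% = ((L_yarn - L_fabric) / L_fabric) * 100
Step 1: Extension = 22.0 - 20 = 2.0 cm
Step 2: Crimp% = (2.0 / 20) * 100
Step 3: Crimp% = 0.1 * 100 = 10.0%

10.0%


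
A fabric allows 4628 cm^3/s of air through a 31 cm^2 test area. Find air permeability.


Formula: Air Permeability = Airflow / Test Area
AP = 4628 cm^3/s / 31 cm^2
AP = 149.3 cm^3/s/cm^2

149.3 cm^3/s/cm^2


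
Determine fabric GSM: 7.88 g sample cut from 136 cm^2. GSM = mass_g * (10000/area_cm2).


Formula: GSM = mass_g / area_m2
Step 1: Convert area: 136 cm^2 = 136 / 10000 = 0.0136 m^2
Step 2: GSM = 7.88 g / 0.0136 m^2 = 579.4 g/m^2

579.4 g/m^2


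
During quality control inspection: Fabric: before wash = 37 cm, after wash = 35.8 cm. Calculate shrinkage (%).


Formula: Shrinkage% = ((L_before - L_after) / L_before) * 100
Step 1: Shrinkage = 37 - 35.8 = 1.2 cm
Step 2: Shrinkage% = (1.2 / 37) * 100
Step 3: Shrinkage% = 0.032432 * 100 = 3.2432% ≈ 3.2%

3.2%


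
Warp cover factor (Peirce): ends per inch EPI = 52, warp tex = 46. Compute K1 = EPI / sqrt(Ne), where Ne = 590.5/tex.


Formula: K1 = EPI / sqrt(Ne), with Ne = 590.5 / tex_warp
Step 1: Ne = 590.5 / 46 = 12.837
Step 2: sqrt(Ne) = sqrt(12.837) = 3.5829
Step 3: K1 = 52 / 3.5829 = 14.5

14.5


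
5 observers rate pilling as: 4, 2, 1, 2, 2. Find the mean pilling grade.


Formula: Mean = sum / count
Sum = 4 + 2 + 1 + 2 + 2 = 11
Mean = 11 / 5 = 2.2

2.2


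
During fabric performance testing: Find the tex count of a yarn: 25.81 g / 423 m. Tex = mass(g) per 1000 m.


Formula: Tex = (mass_g / length_m) * 1000
Substituting: Tex = (25.81 / 423) * 1000
Intermediate: 25.81 / 423 = 0.06101655 g/m
Tex = 0.06101655 * 1000 = 61.02 tex

61.02 tex


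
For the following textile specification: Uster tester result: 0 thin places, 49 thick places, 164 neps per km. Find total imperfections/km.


Formula: Total = thin places + thick places + neps
Total = 0 + 49 + 164
Total = 213 imperfections/km

213 imperfections/km


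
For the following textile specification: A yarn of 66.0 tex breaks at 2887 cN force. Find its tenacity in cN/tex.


Formula: Tenacity = Breaking force / Linear density
Tenacity = 2887 cN / 66.0 tex
Tenacity = 43.74 cN/tex

43.74 cN/tex


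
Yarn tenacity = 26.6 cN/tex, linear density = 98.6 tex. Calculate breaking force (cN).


Formula: Breaking force = Tenacity * Linear density
F = 26.6 cN/tex * 98.6 tex
F = 2622.76 cN

2622.76 cN


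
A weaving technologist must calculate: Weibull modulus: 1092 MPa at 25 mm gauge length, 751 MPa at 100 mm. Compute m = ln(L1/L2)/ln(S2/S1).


Formula: m = ln(L1/L2) / ln(S2/S1)
Step 1: ln(L1/L2) = ln(25/100) = -1.38629
Step 2: S2/S1 = 751/1092 = 0.68773
Step 3: ln(S2/S1) = ln(0.68773) = -0.37436
Step 4: m = -1.38629 / -0.37436 = 3.70

3.70 (Weibull m)


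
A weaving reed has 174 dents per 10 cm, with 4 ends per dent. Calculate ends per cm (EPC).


Formula: EPC = (dents per 10 cm * ends per dent) / 10
Step 1: Total ends per 10 cm = 174 * 4 = 696
Step 2: EPC = 696 / 10 = 69.6 ends/cm

69.6 ends/cm


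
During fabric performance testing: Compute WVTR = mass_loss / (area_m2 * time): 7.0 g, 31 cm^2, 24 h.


Formula: WVTR = mass_loss / (area * time)
Step 1: Convert area: 31 cm^2 = 0.0031 m^2
Step 2: WVTR = 7.0 g / (0.0031 m^2 * 24 h)
Step 3: WVTR = 7.0 / 0.0744 = 94.1 g/m^2/h

94.1 g/m^2/h


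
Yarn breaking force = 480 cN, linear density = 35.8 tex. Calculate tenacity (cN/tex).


Formula: Tenacity = Breaking force / Linear density
Tenacity = 480 cN / 35.8 tex
Tenacity = 13.41 cN/tex

13.41 cN/tex


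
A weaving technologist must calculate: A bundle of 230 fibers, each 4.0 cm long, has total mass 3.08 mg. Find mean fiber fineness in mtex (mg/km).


Formula: fineness (mtex) = mass (mg) / total length (km) = (mass_mg / total_length_m) * 1000
Step 1: Convert fiber length: 4.0 cm = 0.04 m
Step 2: Total fiber length = 230 * 0.04 = 9.2 m
Step 3: Linear density = 3.08 mg / 9.2 m = 0.3348 mg/m
Step 4: fineness = 0.3348 * 1000 = 334.8 mtex

334.8 mtex


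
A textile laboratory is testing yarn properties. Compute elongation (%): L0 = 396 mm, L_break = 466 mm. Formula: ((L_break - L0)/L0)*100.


Formula: Elongation (%) = ((L_break - L0) / L0) * 100
Step 1: Extension = 466 - 396 = 70 mm
Step 2: Elongation = (70 / 396) * 100
Step 3: Elongation = 0.176768 * 100 = 17.6768% ≈ 17.7%

17.7%


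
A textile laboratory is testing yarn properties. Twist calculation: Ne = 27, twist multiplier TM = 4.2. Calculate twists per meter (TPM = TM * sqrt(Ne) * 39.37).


Formula: TPM = TM * sqrt(Ne) * 39.37
Step 1: sqrt(Ne) = sqrt(27) = 5.1962
Step 2: TM * sqrt(Ne) = 4.2 * 5.1962 = 21.824
Step 3: TPM = 21.824 * 39.37 = 859 twists/m

859 twists/m


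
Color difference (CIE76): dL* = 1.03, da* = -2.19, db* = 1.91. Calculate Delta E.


Formula: Delta E = sqrt(dL*^2 + da*^2 + db*^2)
Step 1: dL*^2 = 1.03^2 = 1.0609
Step 2: da*^2 = (-2.19)^2 = 4.7961
Step 3: db*^2 = 1.91^2 = 3.6481
Step 4: Sum = 1.0609 + 4.7961 + 3.6481 = 9.5051
Step 5: Delta E = sqrt(9.5051) = 3.08

3.08 Delta E


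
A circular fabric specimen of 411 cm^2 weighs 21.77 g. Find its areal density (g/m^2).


Formula: GSM = mass_g / area_m2
Step 1: Convert area: 411 cm^2 = 411 / 10000 = 0.0411 m^2
Step 2: GSM = 21.77 g / 0.0411 m^2 = 529.7 g/m^2

529.7 g/m^2


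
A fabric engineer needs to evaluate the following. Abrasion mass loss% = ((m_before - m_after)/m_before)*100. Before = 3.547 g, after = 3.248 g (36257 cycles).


Formula: Mass loss% = ((m_before - m_after) / m_before) * 100
Step 1: Mass loss = 3.547 - 3.248 = 0.299 g
Step 2: Ratio = 0.299 / 3.547 = 0.0842966
Step 3: Mass loss% = 0.0842966 * 100 = 8.42966% ≈ 8.43%

8.43%


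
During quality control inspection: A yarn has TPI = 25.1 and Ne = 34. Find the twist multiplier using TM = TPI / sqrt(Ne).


Formula: TM = TPI / sqrt(Ne)
Step 1: sqrt(Ne) = sqrt(34) = 5.831
Step 2: TM = 25.1 / 5.831 = 4.30

4.30 TM


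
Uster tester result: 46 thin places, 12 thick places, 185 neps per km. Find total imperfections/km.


Formula: Total = thin places + thick places + neps
Total = 46 + 12 + 185
Total = 243 imperfections/km

243 imperfections/km


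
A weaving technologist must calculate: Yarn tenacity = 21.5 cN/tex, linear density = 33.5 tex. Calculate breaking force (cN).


Formula: Breaking force = Tenacity * Linear density
F = 21.5 cN/tex * 33.5 tex
F = 720.25 cN

720.25 cN


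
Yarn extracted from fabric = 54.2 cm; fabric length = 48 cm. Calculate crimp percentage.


Formula: Crimp% = ((L_yarn - L_fabric) / L_fabric) * 100
Step 1: Extension = 54.2 - 48 = 6.2 cm
Step 2: Crimp% = (6.2 / 48) * 100
Step 3: Crimp% = 0.129167 * 100 = 12.9167% ≈ 12.9%

12.9%


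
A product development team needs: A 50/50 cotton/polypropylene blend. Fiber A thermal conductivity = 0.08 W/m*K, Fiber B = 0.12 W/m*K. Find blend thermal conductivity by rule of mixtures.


Formula: Blend property = (fraction_A * property_A) + (fraction_B * property_B)
Step 1: Contribution A = 50/100 * 0.08 W/m*K = 0.04 W/m*K
Step 2: Contribution B = 50/100 * 0.12 W/m*K = 0.06 W/m*K
Step 3: Blend thermal conductivity = 0.04 + 0.06 = 0.1 W/m*K

0.1 W/m*K


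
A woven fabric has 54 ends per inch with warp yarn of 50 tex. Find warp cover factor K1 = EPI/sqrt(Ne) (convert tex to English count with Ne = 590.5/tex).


Formula: K1 = EPI / sqrt(Ne), with Ne = 590.5 / tex_warp
Step 1: Ne = 590.5 / 50 = 11.81
Step 2: sqrt(Ne) = sqrt(11.81) = 3.4366
Step 3: K1 = 54 / 3.4366 = 15.7

15.7


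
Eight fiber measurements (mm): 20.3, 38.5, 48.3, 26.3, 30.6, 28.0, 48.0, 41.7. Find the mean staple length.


Formula: Mean = sum of lengths / count
Sum = 20.3 + 38.5 + 48.3 + 26.3 + 30.6 + 28.0 + 48.0 + 41.7
Sum = 281.7 mm
Mean = 281.7 / 8 = 35.21 mm

35.21 mm


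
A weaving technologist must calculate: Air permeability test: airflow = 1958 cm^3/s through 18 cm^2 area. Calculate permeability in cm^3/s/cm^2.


Formula: Air Permeability = Airflow / Test Area
AP = 1958 cm^3/s / 18 cm^2
AP = 108.8 cm^3/s/cm^2

108.8 cm^3/s/cm^2


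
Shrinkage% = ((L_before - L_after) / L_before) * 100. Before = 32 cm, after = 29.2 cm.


Formula: Shrinkage% = ((L_before - L_after) / L_before) * 100
Step 1: Shrinkage = 32 - 29.2 = 2.8 cm
Step 2: Shrinkage% = (2.8 / 32) * 100
Step 3: Shrinkage% = 0.0875 * 100 = 8.75% ≈ 8.8%

8.8%


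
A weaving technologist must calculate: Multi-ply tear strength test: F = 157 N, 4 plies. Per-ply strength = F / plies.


Formula: Per-ply strength = Total force / Number of plies
Per-ply = 157 N / 4
Per-ply = 39.25 N

39.25 N


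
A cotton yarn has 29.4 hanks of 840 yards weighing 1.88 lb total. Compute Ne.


Formula: Ne = hanks / mass_lb
Substituting: Ne = 29.4 / 1.88
Ne = 15.6

15.6 Ne


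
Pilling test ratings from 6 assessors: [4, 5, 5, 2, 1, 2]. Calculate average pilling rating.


Formula: Mean = sum / count
Sum = 4 + 5 + 5 + 2 + 1 + 2 = 19
Mean = 19 / 6 = 3.2

3.2


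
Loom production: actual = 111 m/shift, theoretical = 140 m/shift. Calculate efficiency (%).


Formula: Efficiency% = (Actual output / Theoretical output) * 100
Efficiency% = (111 / 140) * 100
Efficiency% = 0.792857 * 100 = 79.2857% ≈ 79.3%

79.3%


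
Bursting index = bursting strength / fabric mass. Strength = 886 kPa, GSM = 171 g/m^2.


Formula: Bursting Index = Bursting Strength / Fabric GSM
BI = 886 kPa / 171 g/m^2
BI = 5.181 kPa/(g/m^2)

5.181 kPa/(g/m^2)


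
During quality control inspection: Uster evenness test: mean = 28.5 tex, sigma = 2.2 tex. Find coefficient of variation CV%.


Formula: CV% = (standard deviation / mean) * 100
Step 1: Ratio = 2.2 / 28.5 = 0.077193
Step 2: CV% = 0.077193 * 100 = 7.7193% ≈ 7.7%

7.7%


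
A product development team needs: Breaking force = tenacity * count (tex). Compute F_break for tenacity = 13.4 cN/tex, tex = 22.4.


Formula: Breaking force = Tenacity * Linear density
F = 13.4 cN/tex * 22.4 tex
F = 300.16 cN

300.16 cN


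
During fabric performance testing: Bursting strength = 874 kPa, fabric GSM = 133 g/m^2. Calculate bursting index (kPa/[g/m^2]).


Formula: Bursting Index = Bursting Strength / Fabric GSM
BI = 874 kPa / 133 g/m^2
BI = 6.571 kPa/(g/m^2)

6.571 kPa/(g/m^2)


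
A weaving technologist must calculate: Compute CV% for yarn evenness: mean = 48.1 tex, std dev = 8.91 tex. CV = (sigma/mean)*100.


Formula: CV% = (standard deviation / mean) * 100
Step 1: Ratio = 8.91 / 48.1 = 0.185239
Step 2: CV% = 0.185239 * 100 = 18.5239% ≈ 18.5%

18.5%


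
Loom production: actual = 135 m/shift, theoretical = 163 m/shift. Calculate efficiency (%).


Formula: Efficiency% = (Actual output / Theoretical output) * 100
Efficiency% = (135 / 163) * 100
Efficiency% = 0.828221 * 100 = 82.8221% ≈ 82.8%

82.8%


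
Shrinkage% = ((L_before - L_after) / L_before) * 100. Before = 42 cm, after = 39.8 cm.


Formula: Shrinkage% = ((L_before - L_after) / L_before) * 100
Step 1: Shrinkage = 42 - 39.8 = 2.2 cm
Step 2: Shrinkage% = (2.2 / 42) * 100
Step 3: Shrinkage% = 0.052381 * 100 = 5.2381% ≈ 5.2%

5.2%


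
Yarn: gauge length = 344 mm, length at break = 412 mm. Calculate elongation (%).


Formula: Elongation (%) = ((L_break - L0) / L0) * 100
Step 1: Extension = 412 - 344 = 68 mm
Step 2: Elongation = (68 / 344) * 100
Step 3: Elongation = 0.197674 * 100 = 19.7674% ≈ 19.8%

19.8%


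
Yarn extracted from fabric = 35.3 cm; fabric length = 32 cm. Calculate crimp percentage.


Formula: Crimp% = ((L_yarn - L_fabric) / L_fabric) * 100
Step 1: Extension = 35.3 - 32 = 3.3 cm
Step 2: Crimp% = (3.3 / 32) * 100
Step 3: Crimp% = 0.103125 * 100 = 10.3125% ≈ 10.3%

10.3%


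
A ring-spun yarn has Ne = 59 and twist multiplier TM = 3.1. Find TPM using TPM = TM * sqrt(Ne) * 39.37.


Formula: TPM = TM * sqrt(Ne) * 39.37
Step 1: sqrt(Ne) = sqrt(59) = 7.6811
Step 2: TM * sqrt(Ne) = 3.1 * 7.6811 = 23.8114
Step 3: TPM = 23.8114 * 39.37 = 937 twists/m

937 twists/m


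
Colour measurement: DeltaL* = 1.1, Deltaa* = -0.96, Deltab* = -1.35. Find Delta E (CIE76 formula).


Formula: Delta E = sqrt(dL*^2 + da*^2 + db*^2)
Step 1: dL*^2 = 1.1^2 = 1.21
Step 2: da*^2 = (-0.96)^2 = 0.9216
Step 3: db*^2 = (-1.35)^2 = 1.8225
Step 4: Sum = 1.21 + 0.9216 + 1.8225 = 3.9541
Step 5: Delta E = sqrt(3.9541) = 1.99

1.99 Delta E


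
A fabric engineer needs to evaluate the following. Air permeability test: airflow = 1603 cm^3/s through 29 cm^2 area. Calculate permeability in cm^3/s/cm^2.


Formula: Air Permeability = Airflow / Test Area
AP = 1603 cm^3/s / 29 cm^2
AP = 55.3 cm^3/s/cm^2

55.3 cm^3/s/cm^2


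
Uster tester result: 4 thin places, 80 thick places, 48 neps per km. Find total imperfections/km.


Formula: Total = thin places + thick places + neps
Total = 4 + 80 + 48
Total = 132 imperfections/km

132 imperfections/km


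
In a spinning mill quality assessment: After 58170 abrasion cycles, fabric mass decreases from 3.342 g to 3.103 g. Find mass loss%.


Formula: Mass loss% = ((m_before - m_after) / m_before) * 100
Step 1: Mass loss = 3.342 - 3.103 = 0.239 g
Step 2: Ratio = 0.239 / 3.342 = 0.0715141
Step 3: Mass loss% = 0.0715141 * 100 = 7.15141% ≈ 7.15%

7.15%


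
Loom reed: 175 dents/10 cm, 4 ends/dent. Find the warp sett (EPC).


Formula: EPC = (dents per 10 cm * ends per dent) / 10
Step 1: Total ends per 10 cm = 175 * 4 = 700
Step 2: EPC = 700 / 10 = 70.0 ends/cm

70.0 ends/cm


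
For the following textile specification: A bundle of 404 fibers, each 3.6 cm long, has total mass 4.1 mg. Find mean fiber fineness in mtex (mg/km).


Formula: fineness (mtex) = mass (mg) / total length (km) = (mass_mg / total_length_m) * 1000
Step 1: Convert fiber length: 3.6 cm = 0.036 m
Step 2: Total fiber length = 404 * 0.036 = 14.544 m
Step 3: Linear density = 4.1 mg / 14.544 m = 0.2819 mg/m
Step 4: fineness = 0.2819 * 1000 = 281.9 mtex

281.9 mtex


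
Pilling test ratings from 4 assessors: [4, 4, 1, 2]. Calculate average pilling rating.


Formula: Mean = sum / count
Sum = 4 + 4 + 1 + 2 = 11
Mean = 11 / 4 = 2.8

2.8


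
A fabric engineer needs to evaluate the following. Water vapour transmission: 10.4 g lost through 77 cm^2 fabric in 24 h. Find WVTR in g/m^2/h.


Formula: WVTR = mass_loss / (area * time)
Step 1: Convert area: 77 cm^2 = 0.0077 m^2
Step 2: WVTR = 10.4 g / (0.0077 m^2 * 24 h)
Step 3: WVTR = 10.4 / 0.1848 = 56.3 g/m^2/h

56.3 g/m^2/h


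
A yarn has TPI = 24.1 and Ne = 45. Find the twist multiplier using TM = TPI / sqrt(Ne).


Formula: TM = TPI / sqrt(Ne)
Step 1: sqrt(Ne) = sqrt(45) = 6.7082
Step 2: TM = 24.1 / 6.7082 = 3.59

3.59 TM


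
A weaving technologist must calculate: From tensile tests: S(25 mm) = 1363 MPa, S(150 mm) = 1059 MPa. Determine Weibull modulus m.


Formula: m = ln(L1/L2) / ln(S2/S1)
Step 1: ln(L1/L2) = ln(25/150) = -1.79176
Step 2: S2/S1 = 1059/1363 = 0.77696
Step 3: ln(S2/S1) = ln(0.77696) = -0.25237
Step 4: m = -1.79176 / -0.25237 = 7.10

7.10 (Weibull m)


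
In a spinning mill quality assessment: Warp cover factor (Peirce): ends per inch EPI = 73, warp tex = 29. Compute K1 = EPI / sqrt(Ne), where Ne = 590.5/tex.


Formula: K1 = EPI / sqrt(Ne), with Ne = 590.5 / tex_warp
Step 1: Ne = 590.5 / 29 = 20.362
Step 2: sqrt(Ne) = sqrt(20.362) = 4.5124
Step 3: K1 = 73 / 4.5124 = 16.2

16.2


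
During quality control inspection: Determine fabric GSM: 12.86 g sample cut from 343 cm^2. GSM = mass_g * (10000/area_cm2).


Formula: GSM = mass_g / area_m2
Step 1: Convert area: 343 cm^2 = 343 / 10000 = 0.0343 m^2
Step 2: GSM = 12.86 g / 0.0343 m^2 = 374.9 g/m^2

374.9 g/m^2


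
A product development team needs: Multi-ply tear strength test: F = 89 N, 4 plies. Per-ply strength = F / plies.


Formula: Per-ply strength = Total force / Number of plies
Per-ply = 89 N / 4
Per-ply = 22.25 N

22.25 N


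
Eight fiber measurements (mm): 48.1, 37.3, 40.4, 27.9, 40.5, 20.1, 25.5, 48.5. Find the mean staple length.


Formula: Mean = sum of lengths / count
Sum = 48.1 + 37.3 + 40.4 + 27.9 + 40.5 + 20.1 + 25.5 + 48.5
Sum = 288.3 mm
Mean = 288.3 / 8 = 36.04 mm

36.04 mm


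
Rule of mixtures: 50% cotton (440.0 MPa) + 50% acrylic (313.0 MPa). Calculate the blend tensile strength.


Formula: Blend property = (fraction_A * property_A) + (fraction_B * property_B)
Step 1: Contribution A = 50/100 * 440.0 MPa = 220.0 MPa
Step 2: Contribution B = 50/100 * 313.0 MPa = 156.5 MPa
Step 3: Blend tensile strength = 220.0 + 156.5 = 376.5 MPa

376.5 MPa


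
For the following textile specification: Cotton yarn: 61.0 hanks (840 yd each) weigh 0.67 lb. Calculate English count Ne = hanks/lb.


Formula: Ne = hanks / mass_lb
Substituting: Ne = 61.0 / 0.67
Ne = 91.0

91.0 Ne


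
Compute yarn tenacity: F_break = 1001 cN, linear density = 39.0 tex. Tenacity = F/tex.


Formula: Tenacity = Breaking force / Linear density
Tenacity = 1001 cN / 39.0 tex
Tenacity = 25.67 cN/tex

25.67 cN/tex


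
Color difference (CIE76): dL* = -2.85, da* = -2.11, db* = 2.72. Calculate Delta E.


Formula: Delta E = sqrt(dL*^2 + da*^2 + db*^2)
Step 1: dL*^2 = (-2.85)^2 = 8.1225
Step 2: da*^2 = (-2.11)^2 = 4.4521
Step 3: db*^2 = 2.72^2 = 7.3984
Step 4: Sum = 8.1225 + 4.4521 + 7.3984 = 19.973
Step 5: Delta E = sqrt(19.973) = 4.47

4.47 Delta E


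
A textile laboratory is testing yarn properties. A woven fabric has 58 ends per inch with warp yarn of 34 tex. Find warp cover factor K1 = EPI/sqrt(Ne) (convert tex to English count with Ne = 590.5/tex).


Formula: K1 = EPI / sqrt(Ne), with Ne = 590.5 / tex_warp
Step 1: Ne = 590.5 / 34 = 17.368
Step 2: sqrt(Ne) = sqrt(17.368) = 4.1675
Step 3: K1 = 58 / 4.1675 = 13.9

13.9


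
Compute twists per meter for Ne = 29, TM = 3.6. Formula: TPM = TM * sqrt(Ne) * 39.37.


Formula: TPM = TM * sqrt(Ne) * 39.37
Step 1: sqrt(Ne) = sqrt(29) = 5.3852
Step 2: TM * sqrt(Ne) = 3.6 * 5.3852 = 19.3867
Step 3: TPM = 19.3867 * 39.37 = 763 twists/m

763 twists/m


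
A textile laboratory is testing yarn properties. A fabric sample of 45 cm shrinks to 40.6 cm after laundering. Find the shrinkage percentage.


Formula: Shrinkage% = ((L_before - L_after) / L_before) * 100
Step 1: Shrinkage = 45 - 40.6 = 4.4 cm
Step 2: Shrinkage% = (4.4 / 45) * 100
Step 3: Shrinkage% = 0.097778 * 100 = 9.7778% ≈ 9.8%

9.8%


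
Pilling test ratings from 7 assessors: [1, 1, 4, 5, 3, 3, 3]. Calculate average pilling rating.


Formula: Mean = sum / count
Sum = 1 + 1 + 4 + 5 + 3 + 3 + 3 = 20
Mean = 20 / 7 = 2.9

2.9


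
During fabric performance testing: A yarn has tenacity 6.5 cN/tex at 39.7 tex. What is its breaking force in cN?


Formula: Breaking force = Tenacity * Linear density
F = 6.5 cN/tex * 39.7 tex
F = 258.05 cN

258.05 cN


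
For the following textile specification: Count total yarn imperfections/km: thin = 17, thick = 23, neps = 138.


Formula: Total = thin places + thick places + neps
Total = 17 + 23 + 138
Total = 178 imperfections/km

178 imperfections/km


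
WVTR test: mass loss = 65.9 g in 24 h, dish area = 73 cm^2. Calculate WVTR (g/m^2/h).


Formula: WVTR = mass_loss / (area * time)
Step 1: Convert area: 73 cm^2 = 0.0073 m^2
Step 2: WVTR = 65.9 g / (0.0073 m^2 * 24 h)
Step 3: WVTR = 65.9 / 0.1752 = 376.1 g/m^2/h

376.1 g/m^2/h


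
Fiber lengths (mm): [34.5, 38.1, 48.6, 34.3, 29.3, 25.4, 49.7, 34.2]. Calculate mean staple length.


Formula: Mean = sum of lengths / count
Sum = 34.5 + 38.1 + 48.6 + 34.3 + 29.3 + 25.4 + 49.7 + 34.2
Sum = 294.1 mm
Mean = 294.1 / 8 = 36.76 mm

36.76 mm


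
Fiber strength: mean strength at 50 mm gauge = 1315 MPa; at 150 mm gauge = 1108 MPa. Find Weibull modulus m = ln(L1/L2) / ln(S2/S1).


Formula: m = ln(L1/L2) / ln(S2/S1)
Step 1: ln(L1/L2) = ln(50/150) = -1.09861
Step 2: S2/S1 = 1108/1315 = 0.84259
Step 3: ln(S2/S1) = ln(0.84259) = -0.17127
Step 4: m = -1.09861 / -0.17127 = 6.41

6.41 (Weibull m)


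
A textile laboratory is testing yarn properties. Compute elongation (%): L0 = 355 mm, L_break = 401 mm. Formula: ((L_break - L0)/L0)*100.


Formula: Elongation (%) = ((L_break - L0) / L0) * 100
Step 1: Extension = 401 - 355 = 46 mm
Step 2: Elongation = (46 / 355) * 100
Step 3: Elongation = 0.129577 * 100 = 12.9577% ≈ 13.0%

13.0%


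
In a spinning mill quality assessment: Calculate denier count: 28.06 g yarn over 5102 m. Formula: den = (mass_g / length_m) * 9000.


Formula: den = (mass_g / length_m) * 9000
Substituting: den = (28.06 / 5102) * 9000
Intermediate: 28.06 / 5102 = 0.0054998 g/m
den = 0.0054998 * 9000 = 49.5 denier

49.5 denier


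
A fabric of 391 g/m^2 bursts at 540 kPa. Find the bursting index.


Formula: Bursting Index = Bursting Strength / Fabric GSM
BI = 540 kPa / 391 g/m^2
BI = 1.381 kPa/(g/m^2)

1.381 kPa/(g/m^2)


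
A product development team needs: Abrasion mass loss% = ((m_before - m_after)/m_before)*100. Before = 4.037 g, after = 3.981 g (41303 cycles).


Formula: Mass loss% = ((m_before - m_after) / m_before) * 100
Step 1: Mass loss = 4.037 - 3.981 = 0.056 g
Step 2: Ratio = 0.056 / 4.037 = 0.0138717
Step 3: Mass loss% = 0.0138717 * 100 = 1.38717% ≈ 1.39%

1.39%


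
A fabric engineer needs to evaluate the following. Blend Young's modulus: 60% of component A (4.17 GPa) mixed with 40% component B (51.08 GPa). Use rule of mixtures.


Formula: Blend property = (fraction_A * property_A) + (fraction_B * property_B)
Step 1: Contribution A = 60/100 * 4.17 GPa = 2.502 GPa
Step 2: Contribution B = 40/100 * 51.08 GPa = 20.432 GPa
Step 3: Blend Young's modulus = 2.502 + 20.432 = 22.934 GPa

22.934 GPa


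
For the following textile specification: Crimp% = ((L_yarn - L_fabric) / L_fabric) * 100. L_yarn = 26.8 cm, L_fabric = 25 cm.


Formula: Crimp% = ((L_yarn - L_fabric) / L_fabric) * 100
Step 1: Extension = 26.8 - 25 = 1.8 cm
Step 2: Crimp% = (1.8 / 25) * 100
Step 3: Crimp% = 0.072 * 100 = 7.2%

7.2%


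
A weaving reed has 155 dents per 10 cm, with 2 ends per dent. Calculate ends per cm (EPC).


Formula: EPC = (dents per 10 cm * ends per dent) / 10
Step 1: Total ends per 10 cm = 155 * 2 = 310
Step 2: EPC = 310 / 10 = 31.0 ends/cm

31.0 ends/cm


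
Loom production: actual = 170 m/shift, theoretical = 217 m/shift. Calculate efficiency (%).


Formula: Efficiency% = (Actual output / Theoretical output) * 100
Efficiency% = (170 / 217) * 100
Efficiency% = 0.78341 * 100 = 78.341% ≈ 78.3%

78.3%


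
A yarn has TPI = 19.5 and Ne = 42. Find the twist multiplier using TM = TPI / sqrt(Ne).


Formula: TM = TPI / sqrt(Ne)
Step 1: sqrt(Ne) = sqrt(42) = 6.4807
Step 2: TM = 19.5 / 6.4807 = 3.01

3.01 TM


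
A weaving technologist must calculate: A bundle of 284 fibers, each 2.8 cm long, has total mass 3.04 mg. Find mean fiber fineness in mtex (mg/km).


Formula: fineness (mtex) = mass (mg) / total length (km) = (mass_mg / total_length_m) * 1000
Step 1: Convert fiber length: 2.8 cm = 0.028 m
Step 2: Total fiber length = 284 * 0.028 = 7.952 m
Step 3: Linear density = 3.04 mg / 7.952 m = 0.3823 mg/m
Step 4: fineness = 0.3823 * 1000 = 382.3 mtex

382.3 mtex


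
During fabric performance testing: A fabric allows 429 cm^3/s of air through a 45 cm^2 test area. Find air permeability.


Formula: Air Permeability = Airflow / Test Area
AP = 429 cm^3/s / 45 cm^2
AP = 9.5 cm^3/s/cm^2

9.5 cm^3/s/cm^2


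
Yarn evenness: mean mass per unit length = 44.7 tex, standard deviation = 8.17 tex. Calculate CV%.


Formula: CV% = (standard deviation / mean) * 100
Step 1: Ratio = 8.17 / 44.7 = 0.182774
Step 2: CV% = 0.182774 * 100 = 18.2774% ≈ 18.3%

18.3%


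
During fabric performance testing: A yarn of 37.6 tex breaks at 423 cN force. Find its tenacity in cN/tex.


Formula: Tenacity = Breaking force / Linear density
Tenacity = 423 cN / 37.6 tex
Tenacity = 11.25 cN/tex

11.25 cN/tex


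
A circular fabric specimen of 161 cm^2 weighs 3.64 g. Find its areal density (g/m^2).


Formula: GSM = mass_g / area_m2
Step 1: Convert area: 161 cm^2 = 161 / 10000 = 0.0161 m^2
Step 2: GSM = 3.64 g / 0.0161 m^2 = 226.1 g/m^2

226.1 g/m^2


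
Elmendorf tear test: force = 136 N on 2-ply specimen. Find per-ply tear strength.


Formula: Per-ply strength = Total force / Number of plies
Per-ply = 136 N / 2
Per-ply = 68 N

68 N


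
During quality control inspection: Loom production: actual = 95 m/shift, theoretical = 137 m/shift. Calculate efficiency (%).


Formula: Efficiency% = (Actual output / Theoretical output) * 100
Efficiency% = (95 / 137) * 100
Efficiency% = 0.693431 * 100 = 69.3431% ≈ 69.3%

69.3%


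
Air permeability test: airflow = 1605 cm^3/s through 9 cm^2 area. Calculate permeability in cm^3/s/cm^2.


Formula: Air Permeability = Airflow / Test Area
AP = 1605 cm^3/s / 9 cm^2
AP = 178.3 cm^3/s/cm^2

178.3 cm^3/s/cm^2


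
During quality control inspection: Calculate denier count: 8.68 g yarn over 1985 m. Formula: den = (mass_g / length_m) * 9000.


Formula: den = (mass_g / length_m) * 9000
Substituting: den = (8.68 / 1985) * 9000
Intermediate: 8.68 / 1985 = 0.0043728 g/m
den = 0.0043728 * 9000 = 39.4 denier

39.4 denier


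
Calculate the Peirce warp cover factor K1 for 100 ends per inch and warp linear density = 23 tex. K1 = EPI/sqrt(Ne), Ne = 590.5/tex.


Formula: K1 = EPI / sqrt(Ne), with Ne = 590.5 / tex_warp
Step 1: Ne = 590.5 / 23 = 25.674
Step 2: sqrt(Ne) = sqrt(25.674) = 5.067
Step 3: K1 = 100 / 5.067 = 19.7

19.7


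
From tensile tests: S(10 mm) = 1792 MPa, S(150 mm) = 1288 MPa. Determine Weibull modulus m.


Formula: m = ln(L1/L2) / ln(S2/S1)
Step 1: ln(L1/L2) = ln(10/150) = -2.70805
Step 2: S2/S1 = 1288/1792 = 0.71875
Step 3: ln(S2/S1) = ln(0.71875) = -0.33024
Step 4: m = -2.70805 / -0.33024 = 8.20

8.20 (Weibull m)


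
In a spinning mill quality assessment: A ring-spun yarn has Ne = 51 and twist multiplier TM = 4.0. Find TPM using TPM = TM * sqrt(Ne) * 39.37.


Formula: TPM = TM * sqrt(Ne) * 39.37
Step 1: sqrt(Ne) = sqrt(51) = 7.1414
Step 2: TM * sqrt(Ne) = 4.0 * 7.1414 = 28.5656
Step 3: TPM = 28.5656 * 39.37 = 1125 twists/m

1125 twists/m


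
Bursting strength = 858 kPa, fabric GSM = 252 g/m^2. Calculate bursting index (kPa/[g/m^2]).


Formula: Bursting Index = Bursting Strength / Fabric GSM
BI = 858 kPa / 252 g/m^2
BI = 3.405 kPa/(g/m^2)

3.405 kPa/(g/m^2)


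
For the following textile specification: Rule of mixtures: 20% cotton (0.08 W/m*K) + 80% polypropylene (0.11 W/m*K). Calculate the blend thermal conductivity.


Formula: Blend property = (fraction_A * property_A) + (fraction_B * property_B)
Step 1: Contribution A = 20/100 * 0.08 W/m*K = 0.016 W/m*K
Step 2: Contribution B = 80/100 * 0.11 W/m*K = 0.088 W/m*K
Step 3: Blend thermal conductivity = 0.016 + 0.088 = 0.104 W/m*K

0.104 W/m*K


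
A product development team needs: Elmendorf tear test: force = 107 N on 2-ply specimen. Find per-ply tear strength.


Formula: Per-ply strength = Total force / Number of plies
Per-ply = 107 N / 2
Per-ply = 53.5 N

53.5 N


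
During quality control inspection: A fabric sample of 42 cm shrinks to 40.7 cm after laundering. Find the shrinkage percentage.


Formula: Shrinkage% = ((L_before - L_after) / L_before) * 100
Step 1: Shrinkage = 42 - 40.7 = 1.3 cm
Step 2: Shrinkage% = (1.3 / 42) * 100
Step 3: Shrinkage% = 0.030952 * 100 = 3.0952% ≈ 3.1%

3.1%


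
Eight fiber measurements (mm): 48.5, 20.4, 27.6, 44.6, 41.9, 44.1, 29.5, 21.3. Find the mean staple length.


Formula: Mean = sum of lengths / count
Sum = 48.5 + 20.4 + 27.6 + 44.6 + 41.9 + 44.1 + 29.5 + 21.3
Sum = 277.9 mm
Mean = 277.9 / 8 = 34.74 mm

34.74 mm


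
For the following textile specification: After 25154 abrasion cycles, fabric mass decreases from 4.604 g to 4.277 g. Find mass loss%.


Formula: Mass loss% = ((m_before - m_after) / m_before) * 100
Step 1: Mass loss = 4.604 - 4.277 = 0.327 g
Step 2: Ratio = 0.327 / 4.604 = 0.0710252
Step 3: Mass loss% = 0.0710252 * 100 = 7.10252% ≈ 7.10%

7.10%


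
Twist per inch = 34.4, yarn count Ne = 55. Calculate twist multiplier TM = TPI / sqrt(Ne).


Formula: TM = TPI / sqrt(Ne)
Step 1: sqrt(Ne) = sqrt(55) = 7.4162
Step 2: TM = 34.4 / 7.4162 = 4.64

4.64 TM


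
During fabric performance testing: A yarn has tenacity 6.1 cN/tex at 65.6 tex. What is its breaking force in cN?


Formula: Breaking force = Tenacity * Linear density
F = 6.1 cN/tex * 65.6 tex
F = 400.16 cN

400.16 cN


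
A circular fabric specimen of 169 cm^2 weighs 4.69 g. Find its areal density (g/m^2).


Formula: GSM = mass_g / area_m2
Step 1: Convert area: 169 cm^2 = 169 / 10000 = 0.0169 m^2
Step 2: GSM = 4.69 g / 0.0169 m^2 = 277.5 g/m^2

277.5 g/m^2


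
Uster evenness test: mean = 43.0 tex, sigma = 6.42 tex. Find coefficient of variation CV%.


Formula: CV% = (standard deviation / mean) * 100
Step 1: Ratio = 6.42 / 43.0 = 0.149302
Step 2: CV% = 0.149302 * 100 = 14.9302% ≈ 14.9%

14.9%


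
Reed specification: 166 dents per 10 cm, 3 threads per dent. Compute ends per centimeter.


Formula: EPC = (dents per 10 cm * ends per dent) / 10
Step 1: Total ends per 10 cm = 166 * 3 = 498
Step 2: EPC = 498 / 10 = 49.8 ends/cm

49.8 ends/cm


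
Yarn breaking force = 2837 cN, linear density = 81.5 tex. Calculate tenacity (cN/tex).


Formula: Tenacity = Breaking force / Linear density
Tenacity = 2837 cN / 81.5 tex
Tenacity = 34.81 cN/tex

34.81 cN/tex


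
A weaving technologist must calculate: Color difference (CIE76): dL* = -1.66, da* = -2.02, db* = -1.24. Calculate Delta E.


Formula: Delta E = sqrt(dL*^2 + da*^2 + db*^2)
Step 1: dL*^2 = (-1.66)^2 = 2.7556
Step 2: da*^2 = (-2.02)^2 = 4.0804
Step 3: db*^2 = (-1.24)^2 = 1.5376
Step 4: Sum = 2.7556 + 4.0804 + 1.5376 = 8.3736
Step 5: Delta E = sqrt(8.3736) = 2.89

2.89 Delta E


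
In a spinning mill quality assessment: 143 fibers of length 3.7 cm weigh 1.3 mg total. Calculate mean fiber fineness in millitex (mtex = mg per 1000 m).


Formula: fineness (mtex) = mass (mg) / total length (km) = (mass_mg / total_length_m) * 1000
Step 1: Convert fiber length: 3.7 cm = 0.037 m
Step 2: Total fiber length = 143 * 0.037 = 5.291 m
Step 3: Linear density = 1.3 mg / 5.291 m = 0.2457 mg/m
Step 4: fineness = 0.2457 * 1000 = 245.7 mtex

245.7 mtex


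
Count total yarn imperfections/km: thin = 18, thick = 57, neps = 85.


Formula: Total = thin places + thick places + neps
Total = 18 + 57 + 85
Total = 160 imperfections/km

160 imperfections/km


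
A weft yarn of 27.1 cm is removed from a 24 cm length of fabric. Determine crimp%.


Formula: Crimp% = ((L_yarn - L_fabric) / L_fabric) * 100
Step 1: Extension = 27.1 - 24 = 3.1 cm
Step 2: Crimp% = (3.1 / 24) * 100
Step 3: Crimp% = 0.129167 * 100 = 12.9167% ≈ 12.9%

12.9%


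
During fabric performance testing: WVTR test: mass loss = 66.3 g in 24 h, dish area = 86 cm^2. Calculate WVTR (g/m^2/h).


Formula: WVTR = mass_loss / (area * time)
Step 1: Convert area: 86 cm^2 = 0.0086 m^2
Step 2: WVTR = 66.3 g / (0.0086 m^2 * 24 h)
Step 3: WVTR = 66.3 / 0.2064 = 321.2 g/m^2/h

321.2 g/m^2/h


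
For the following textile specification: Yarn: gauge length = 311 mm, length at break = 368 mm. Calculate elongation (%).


Formula: Elongation (%) = ((L_break - L0) / L0) * 100
Step 1: Extension = 368 - 311 = 57 mm
Step 2: Elongation = (57 / 311) * 100
Step 3: Elongation = 0.18328 * 100 = 18.328% ≈ 18.3%

18.3%


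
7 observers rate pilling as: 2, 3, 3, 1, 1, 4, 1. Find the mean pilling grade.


Formula: Mean = sum / count
Sum = 2 + 3 + 3 + 1 + 1 + 4 + 1 = 15
Mean = 15 / 7 = 2.1

2.1


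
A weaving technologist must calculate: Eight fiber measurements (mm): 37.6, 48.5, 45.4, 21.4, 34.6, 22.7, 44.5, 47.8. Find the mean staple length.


Formula: Mean = sum of lengths / count
Sum = 37.6 + 48.5 + 45.4 + 21.4 + 34.6 + 22.7 + 44.5 + 47.8
Sum = 302.5 mm
Mean = 302.5 / 8 = 37.81 mm

37.81 mm


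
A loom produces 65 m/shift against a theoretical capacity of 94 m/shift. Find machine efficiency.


Formula: Efficiency% = (Actual output / Theoretical output) * 100
Efficiency% = (65 / 94) * 100
Efficiency% = 0.691489 * 100 = 69.1489% ≈ 69.1%

69.1%


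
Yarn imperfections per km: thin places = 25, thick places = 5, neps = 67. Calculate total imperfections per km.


Formula: Total = thin places + thick places + neps
Total = 25 + 5 + 67
Total = 97 imperfections/km

97 imperfections/km


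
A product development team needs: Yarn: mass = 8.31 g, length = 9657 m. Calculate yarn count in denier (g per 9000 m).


Formula: den = (mass_g / length_m) * 9000
Substituting: den = (8.31 / 9657) * 9000
Intermediate: 8.31 / 9657 = 0.00086052 g/m
den = 0.00086052 * 9000 = 7.7 denier

7.7 denier


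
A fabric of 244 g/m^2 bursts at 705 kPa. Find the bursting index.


Formula: Bursting Index = Bursting Strength / Fabric GSM
BI = 705 kPa / 244 g/m^2
BI = 2.889 kPa/(g/m^2)

2.889 kPa/(g/m^2)


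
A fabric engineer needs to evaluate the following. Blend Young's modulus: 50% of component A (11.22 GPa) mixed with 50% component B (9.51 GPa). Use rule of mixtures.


Formula: Blend property = (fraction_A * property_A) + (fraction_B * property_B)
Step 1: Contribution A = 50/100 * 11.22 GPa = 5.61 GPa
Step 2: Contribution B = 50/100 * 9.51 GPa = 4.755 GPa
Step 3: Blend Young's modulus = 5.61 + 4.755 = 10.365 GPa

10.365 GPa


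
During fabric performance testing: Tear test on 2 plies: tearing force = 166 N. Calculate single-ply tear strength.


Formula: Per-ply strength = Total force / Number of plies
Per-ply = 166 N / 2
Per-ply = 83 N

83 N


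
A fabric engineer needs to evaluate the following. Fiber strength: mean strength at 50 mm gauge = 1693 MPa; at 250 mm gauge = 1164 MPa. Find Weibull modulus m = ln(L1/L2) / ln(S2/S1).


Formula: m = ln(L1/L2) / ln(S2/S1)
Step 1: ln(L1/L2) = ln(50/250) = -1.60944
Step 2: S2/S1 = 1164/1693 = 0.68754
Step 3: ln(S2/S1) = ln(0.68754) = -0.37464
Step 4: m = -1.60944 / -0.37464 = 4.30

4.30 (Weibull m)


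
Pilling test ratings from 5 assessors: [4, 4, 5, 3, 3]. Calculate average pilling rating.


Formula: Mean = sum / count
Sum = 4 + 4 + 5 + 3 + 3 = 19
Mean = 19 / 5 = 3.8

3.8


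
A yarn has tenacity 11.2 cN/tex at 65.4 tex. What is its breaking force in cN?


Formula: Breaking force = Tenacity * Linear density
F = 11.2 cN/tex * 65.4 tex
F = 732.48 cN

732.48 cN


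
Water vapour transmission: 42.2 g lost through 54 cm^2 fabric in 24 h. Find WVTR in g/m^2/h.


Formula: WVTR = mass_loss / (area * time)
Step 1: Convert area: 54 cm^2 = 0.0054 m^2
Step 2: WVTR = 42.2 g / (0.0054 m^2 * 24 h)
Step 3: WVTR = 42.2 / 0.1296 = 325.6 g/m^2/h

325.6 g/m^2/h


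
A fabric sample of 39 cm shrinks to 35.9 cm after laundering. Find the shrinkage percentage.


Formula: Shrinkage% = ((L_before - L_after) / L_before) * 100
Step 1: Shrinkage = 39 - 35.9 = 3.1 cm
Step 2: Shrinkage% = (3.1 / 39) * 100
Step 3: Shrinkage% = 0.079487 * 100 = 7.9487% ≈ 7.9%

7.9%


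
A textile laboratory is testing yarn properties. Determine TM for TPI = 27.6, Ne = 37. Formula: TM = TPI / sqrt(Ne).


Formula: TM = TPI / sqrt(Ne)
Step 1: sqrt(Ne) = sqrt(37) = 6.0828
Step 2: TM = 27.6 / 6.0828 = 4.54

4.54 TM


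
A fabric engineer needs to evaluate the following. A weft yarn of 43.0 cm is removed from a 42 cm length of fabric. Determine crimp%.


Formula: Crimp% = ((L_yarn - L_fabric) / L_fabric) * 100
Step 1: Extension = 43.0 - 42 = 1.0 cm
Step 2: Crimp% = (1.0 / 42) * 100
Step 3: Crimp% = 0.02381 * 100 = 2.381% ≈ 2.4%

2.4%


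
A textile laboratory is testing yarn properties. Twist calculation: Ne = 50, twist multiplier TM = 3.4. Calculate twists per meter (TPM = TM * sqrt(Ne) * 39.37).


Formula: TPM = TM * sqrt(Ne) * 39.37
Step 1: sqrt(Ne) = sqrt(50) = 7.0711
Step 2: TM * sqrt(Ne) = 3.4 * 7.0711 = 24.0417
Step 3: TPM = 24.0417 * 39.37 = 947 twists/m

947 twists/m


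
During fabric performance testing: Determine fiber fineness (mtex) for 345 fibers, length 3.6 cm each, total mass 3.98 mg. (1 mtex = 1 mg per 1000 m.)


Formula: fineness (mtex) = mass (mg) / total length (km) = (mass_mg / total_length_m) * 1000
Step 1: Convert fiber length: 3.6 cm = 0.036 m
Step 2: Total fiber length = 345 * 0.036 = 12.42 m
Step 3: Linear density = 3.98 mg / 12.42 m = 0.3205 mg/m
Step 4: fineness = 0.3205 * 1000 = 320.5 mtex

320.5 mtex


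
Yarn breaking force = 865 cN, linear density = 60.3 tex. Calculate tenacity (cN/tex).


Formula: Tenacity = Breaking force / Linear density
Tenacity = 865 cN / 60.3 tex
Tenacity = 14.34 cN/tex

14.34 cN/tex


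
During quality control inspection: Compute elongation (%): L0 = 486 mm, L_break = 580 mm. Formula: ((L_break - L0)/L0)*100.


Formula: Elongation (%) = ((L_break - L0) / L0) * 100
Step 1: Extension = 580 - 486 = 94 mm
Step 2: Elongation = (94 / 486) * 100
Step 3: Elongation = 0.193416 * 100 = 19.3416% ≈ 19.3%

19.3%


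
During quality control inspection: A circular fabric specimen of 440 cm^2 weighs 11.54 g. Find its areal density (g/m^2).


Formula: GSM = mass_g / area_m2
Step 1: Convert area: 440 cm^2 = 440 / 10000 = 0.044 m^2
Step 2: GSM = 11.54 g / 0.044 m^2 = 262.3 g/m^2

262.3 g/m^2


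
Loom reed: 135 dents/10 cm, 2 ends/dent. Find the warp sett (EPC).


Formula: EPC = (dents per 10 cm * ends per dent) / 10
Step 1: Total ends per 10 cm = 135 * 2 = 270
Step 2: EPC = 270 / 10 = 27.0 ends/cm

27.0 ends/cm


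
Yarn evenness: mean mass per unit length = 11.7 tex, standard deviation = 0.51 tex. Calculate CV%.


Formula: CV% = (standard deviation / mean) * 100
Step 1: Ratio = 0.51 / 11.7 = 0.04359
Step 2: CV% = 0.04359 * 100 = 4.359% ≈ 4.4%

4.4%


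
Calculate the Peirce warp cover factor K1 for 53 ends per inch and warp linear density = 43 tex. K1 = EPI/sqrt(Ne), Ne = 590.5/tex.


Formula: K1 = EPI / sqrt(Ne), with Ne = 590.5 / tex_warp
Step 1: Ne = 590.5 / 43 = 13.733
Step 2: sqrt(Ne) = sqrt(13.733) = 3.7058
Step 3: K1 = 53 / 3.7058 = 14.3

14.3


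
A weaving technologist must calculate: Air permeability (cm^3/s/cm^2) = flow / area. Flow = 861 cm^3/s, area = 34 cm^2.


Formula: Air Permeability = Airflow / Test Area
AP = 861 cm^3/s / 34 cm^2
AP = 25.3 cm^3/s/cm^2

25.3 cm^3/s/cm^2


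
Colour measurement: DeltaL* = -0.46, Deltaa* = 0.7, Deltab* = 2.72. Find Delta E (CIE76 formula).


Formula: Delta E = sqrt(dL*^2 + da*^2 + db*^2)
Step 1: dL*^2 = (-0.46)^2 = 0.2116
Step 2: da*^2 = 0.7^2 = 0.49
Step 3: db*^2 = 2.72^2 = 7.3984
Step 4: Sum = 0.2116 + 0.49 + 7.3984 = 8.1
Step 5: Delta E = sqrt(8.1) = 2.85

2.85 Delta E


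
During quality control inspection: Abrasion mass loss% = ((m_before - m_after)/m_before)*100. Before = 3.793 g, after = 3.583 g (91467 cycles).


Formula: Mass loss% = ((m_before - m_after) / m_before) * 100
Step 1: Mass loss = 3.793 - 3.583 = 0.21 g
Step 2: Ratio = 0.21 / 3.793 = 0.0553651
Step 3: Mass loss% = 0.0553651 * 100 = 5.53651% ≈ 5.54%

5.54%


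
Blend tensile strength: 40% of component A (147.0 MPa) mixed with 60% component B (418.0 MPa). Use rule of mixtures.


Formula: Blend property = (fraction_A * property_A) + (fraction_B * property_B)
Step 1: Contribution A = 40/100 * 147.0 MPa = 58.8 MPa
Step 2: Contribution B = 60/100 * 418.0 MPa = 250.8 MPa
Step 3: Blend tensile strength = 58.8 + 250.8 = 309.6 MPa

309.6 MPa
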